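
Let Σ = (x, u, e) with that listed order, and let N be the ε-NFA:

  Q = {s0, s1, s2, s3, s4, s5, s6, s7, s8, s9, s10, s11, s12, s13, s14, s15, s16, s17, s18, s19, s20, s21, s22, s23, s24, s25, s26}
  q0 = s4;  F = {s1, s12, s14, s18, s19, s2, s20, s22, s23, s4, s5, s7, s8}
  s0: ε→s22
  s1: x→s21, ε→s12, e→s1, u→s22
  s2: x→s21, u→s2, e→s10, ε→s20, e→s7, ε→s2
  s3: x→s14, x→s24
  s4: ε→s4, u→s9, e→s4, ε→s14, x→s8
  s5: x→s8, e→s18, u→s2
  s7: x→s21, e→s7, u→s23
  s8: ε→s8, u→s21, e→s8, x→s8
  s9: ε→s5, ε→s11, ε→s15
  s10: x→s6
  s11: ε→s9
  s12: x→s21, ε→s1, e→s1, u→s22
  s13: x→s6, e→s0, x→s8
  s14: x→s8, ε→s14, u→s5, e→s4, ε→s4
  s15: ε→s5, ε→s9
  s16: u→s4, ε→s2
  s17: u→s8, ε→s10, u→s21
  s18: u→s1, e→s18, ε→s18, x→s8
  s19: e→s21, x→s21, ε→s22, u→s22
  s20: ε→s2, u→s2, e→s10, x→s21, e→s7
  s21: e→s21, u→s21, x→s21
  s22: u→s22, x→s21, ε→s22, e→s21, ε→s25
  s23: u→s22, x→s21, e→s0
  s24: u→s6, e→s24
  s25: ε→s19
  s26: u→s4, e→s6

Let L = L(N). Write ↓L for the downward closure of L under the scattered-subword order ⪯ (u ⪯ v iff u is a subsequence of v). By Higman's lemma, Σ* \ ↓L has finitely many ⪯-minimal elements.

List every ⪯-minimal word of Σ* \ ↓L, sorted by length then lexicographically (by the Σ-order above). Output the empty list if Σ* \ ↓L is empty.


|Q|=27, |F|=13, |δ|=81 (24 ε).
min D↑ (10 st, q0=0, F={3}): 0:x→1,u→2,e→0 1:x→1,u→3,e→1 2:x→1,u→4,e→5 3:x→3,u→3,e→3 4:x→3,u→4,e→6 5:x→1,u→7,e→5 6:x→3,u→8,e→6 7:x→3,u→9,e→7 8:x→3,u→9,e→9 9:x→3,u→9,e→3.
'xu': run [21, 3, 1] end={s21} ∉↓L; 2/2 del acc.
'uux': run [21, 19, 13, 2] end={s21,s6} rej; 3/3 deletions ∈↓L.
'ueuue': run [21, 19, 13, 8, 4, 1] end={s21} ∉↓L; 5/5 del acc.
'uueuee': |S_i|=[21, 19, 13, 11, 6, 5, 1] end={s21} — reject; 6/6 single-dels accept.
4 obstructions.

Antichain: [xu, uux, ueuue, uueuee].


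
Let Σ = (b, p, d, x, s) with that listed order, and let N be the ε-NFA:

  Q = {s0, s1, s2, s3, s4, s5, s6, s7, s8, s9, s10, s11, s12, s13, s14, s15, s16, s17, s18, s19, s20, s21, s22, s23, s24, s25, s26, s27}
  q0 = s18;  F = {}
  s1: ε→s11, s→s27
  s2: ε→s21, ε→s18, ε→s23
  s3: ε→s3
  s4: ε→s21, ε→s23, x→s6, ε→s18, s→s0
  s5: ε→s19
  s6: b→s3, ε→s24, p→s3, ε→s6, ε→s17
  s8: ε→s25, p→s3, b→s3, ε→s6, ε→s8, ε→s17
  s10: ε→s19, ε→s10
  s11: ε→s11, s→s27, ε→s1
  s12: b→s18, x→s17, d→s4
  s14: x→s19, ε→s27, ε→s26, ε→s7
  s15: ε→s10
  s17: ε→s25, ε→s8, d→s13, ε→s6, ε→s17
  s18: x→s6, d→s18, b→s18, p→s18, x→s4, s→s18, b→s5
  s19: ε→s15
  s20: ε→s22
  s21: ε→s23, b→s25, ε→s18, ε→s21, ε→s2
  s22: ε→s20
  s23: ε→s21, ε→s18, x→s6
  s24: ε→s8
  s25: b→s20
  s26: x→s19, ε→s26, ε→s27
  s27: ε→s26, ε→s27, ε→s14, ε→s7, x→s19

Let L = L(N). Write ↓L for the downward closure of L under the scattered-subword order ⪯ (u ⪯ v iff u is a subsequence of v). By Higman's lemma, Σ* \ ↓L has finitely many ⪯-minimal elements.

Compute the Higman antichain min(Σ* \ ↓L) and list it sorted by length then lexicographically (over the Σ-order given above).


min(Σ*\↓L) = [ε].

|Q|=28, |F|=0, |δ|=69 (44 ε).
min D↑ (1 st, q0=0, F={0}): 0:b→0,p→0,d→0,x→0,s→0 (ε-aug+det+¬).
ε ∈ L(D↑) — L = ∅.


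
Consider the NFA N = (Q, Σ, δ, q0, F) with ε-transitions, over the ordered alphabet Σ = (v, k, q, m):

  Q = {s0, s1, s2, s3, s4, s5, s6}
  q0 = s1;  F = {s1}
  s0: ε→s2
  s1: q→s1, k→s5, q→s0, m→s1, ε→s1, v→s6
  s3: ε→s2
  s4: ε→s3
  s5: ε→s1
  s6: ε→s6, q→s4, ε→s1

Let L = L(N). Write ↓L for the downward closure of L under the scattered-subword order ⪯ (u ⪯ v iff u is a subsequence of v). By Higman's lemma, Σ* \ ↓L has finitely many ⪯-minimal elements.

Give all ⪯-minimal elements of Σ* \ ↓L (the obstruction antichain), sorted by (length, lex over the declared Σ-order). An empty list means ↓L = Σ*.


A = [].

|Q|=7, |F|=1, |δ|=13 (7 ε).
min D↑ (1 st, q0=0, F={}): 0:v→0,k→0,q→0,m→0 (ε-aug+det+¬).
L(D↑) = ∅; no obstructions.


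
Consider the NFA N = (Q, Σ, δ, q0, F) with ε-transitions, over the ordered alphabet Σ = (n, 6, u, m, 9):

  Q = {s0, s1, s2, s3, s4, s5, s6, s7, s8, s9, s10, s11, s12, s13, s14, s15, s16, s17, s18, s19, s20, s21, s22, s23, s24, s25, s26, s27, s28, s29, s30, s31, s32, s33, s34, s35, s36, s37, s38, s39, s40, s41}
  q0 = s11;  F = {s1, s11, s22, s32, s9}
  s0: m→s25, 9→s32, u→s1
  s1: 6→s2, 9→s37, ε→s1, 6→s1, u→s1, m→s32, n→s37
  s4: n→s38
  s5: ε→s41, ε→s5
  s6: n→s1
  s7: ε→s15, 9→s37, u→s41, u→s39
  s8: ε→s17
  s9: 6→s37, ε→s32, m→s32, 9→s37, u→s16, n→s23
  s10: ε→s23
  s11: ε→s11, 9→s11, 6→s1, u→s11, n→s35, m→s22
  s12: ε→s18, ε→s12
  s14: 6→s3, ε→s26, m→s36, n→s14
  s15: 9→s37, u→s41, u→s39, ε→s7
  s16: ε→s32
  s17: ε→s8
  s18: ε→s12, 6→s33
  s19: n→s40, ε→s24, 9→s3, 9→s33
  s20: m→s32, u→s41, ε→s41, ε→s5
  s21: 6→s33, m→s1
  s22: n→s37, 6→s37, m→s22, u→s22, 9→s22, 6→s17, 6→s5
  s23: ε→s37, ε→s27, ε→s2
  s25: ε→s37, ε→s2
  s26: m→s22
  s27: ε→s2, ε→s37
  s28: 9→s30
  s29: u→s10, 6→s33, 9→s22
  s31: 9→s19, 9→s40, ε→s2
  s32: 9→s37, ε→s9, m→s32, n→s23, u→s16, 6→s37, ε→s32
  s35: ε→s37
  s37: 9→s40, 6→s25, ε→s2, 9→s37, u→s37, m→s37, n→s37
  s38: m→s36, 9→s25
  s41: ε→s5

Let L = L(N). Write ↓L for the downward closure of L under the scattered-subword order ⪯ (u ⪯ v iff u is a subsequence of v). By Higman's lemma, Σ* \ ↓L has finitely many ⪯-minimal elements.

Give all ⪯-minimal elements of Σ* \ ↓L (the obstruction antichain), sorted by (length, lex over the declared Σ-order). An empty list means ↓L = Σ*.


A = [n, 69, m6].

|Q|=42, |F|=5, |δ|=96 (31 ε).
min D↑ (5 st, q0=0, F={1}): 0:n→1,6→2,u→0,m→3,9→0 1:n→1,6→1,u→1,m→1,9→1 2:n→1,6→2,u→2,m→4,9→1 3:n→1,6→1,u→3,m→3,9→3 4:n→1,6→1,u→4,m→4,9→1 [Hopcroft].
'n': |S_i|=[17, 7] end={s2,s23,s25,s27,s35,s37,s40} rej; 1/1 single-dels accept.
'69': |S_i|=[17, 14, 4] end={s2,s25,s37,s40} rej; 2/2 single-dels accept.
'm6': |S_i|=[17, 14, 8] end={s17,s2,s25,s37,s40,s41,s5,s8} — reject; 2/2 del acc.
3 words, ⪯-incomp.


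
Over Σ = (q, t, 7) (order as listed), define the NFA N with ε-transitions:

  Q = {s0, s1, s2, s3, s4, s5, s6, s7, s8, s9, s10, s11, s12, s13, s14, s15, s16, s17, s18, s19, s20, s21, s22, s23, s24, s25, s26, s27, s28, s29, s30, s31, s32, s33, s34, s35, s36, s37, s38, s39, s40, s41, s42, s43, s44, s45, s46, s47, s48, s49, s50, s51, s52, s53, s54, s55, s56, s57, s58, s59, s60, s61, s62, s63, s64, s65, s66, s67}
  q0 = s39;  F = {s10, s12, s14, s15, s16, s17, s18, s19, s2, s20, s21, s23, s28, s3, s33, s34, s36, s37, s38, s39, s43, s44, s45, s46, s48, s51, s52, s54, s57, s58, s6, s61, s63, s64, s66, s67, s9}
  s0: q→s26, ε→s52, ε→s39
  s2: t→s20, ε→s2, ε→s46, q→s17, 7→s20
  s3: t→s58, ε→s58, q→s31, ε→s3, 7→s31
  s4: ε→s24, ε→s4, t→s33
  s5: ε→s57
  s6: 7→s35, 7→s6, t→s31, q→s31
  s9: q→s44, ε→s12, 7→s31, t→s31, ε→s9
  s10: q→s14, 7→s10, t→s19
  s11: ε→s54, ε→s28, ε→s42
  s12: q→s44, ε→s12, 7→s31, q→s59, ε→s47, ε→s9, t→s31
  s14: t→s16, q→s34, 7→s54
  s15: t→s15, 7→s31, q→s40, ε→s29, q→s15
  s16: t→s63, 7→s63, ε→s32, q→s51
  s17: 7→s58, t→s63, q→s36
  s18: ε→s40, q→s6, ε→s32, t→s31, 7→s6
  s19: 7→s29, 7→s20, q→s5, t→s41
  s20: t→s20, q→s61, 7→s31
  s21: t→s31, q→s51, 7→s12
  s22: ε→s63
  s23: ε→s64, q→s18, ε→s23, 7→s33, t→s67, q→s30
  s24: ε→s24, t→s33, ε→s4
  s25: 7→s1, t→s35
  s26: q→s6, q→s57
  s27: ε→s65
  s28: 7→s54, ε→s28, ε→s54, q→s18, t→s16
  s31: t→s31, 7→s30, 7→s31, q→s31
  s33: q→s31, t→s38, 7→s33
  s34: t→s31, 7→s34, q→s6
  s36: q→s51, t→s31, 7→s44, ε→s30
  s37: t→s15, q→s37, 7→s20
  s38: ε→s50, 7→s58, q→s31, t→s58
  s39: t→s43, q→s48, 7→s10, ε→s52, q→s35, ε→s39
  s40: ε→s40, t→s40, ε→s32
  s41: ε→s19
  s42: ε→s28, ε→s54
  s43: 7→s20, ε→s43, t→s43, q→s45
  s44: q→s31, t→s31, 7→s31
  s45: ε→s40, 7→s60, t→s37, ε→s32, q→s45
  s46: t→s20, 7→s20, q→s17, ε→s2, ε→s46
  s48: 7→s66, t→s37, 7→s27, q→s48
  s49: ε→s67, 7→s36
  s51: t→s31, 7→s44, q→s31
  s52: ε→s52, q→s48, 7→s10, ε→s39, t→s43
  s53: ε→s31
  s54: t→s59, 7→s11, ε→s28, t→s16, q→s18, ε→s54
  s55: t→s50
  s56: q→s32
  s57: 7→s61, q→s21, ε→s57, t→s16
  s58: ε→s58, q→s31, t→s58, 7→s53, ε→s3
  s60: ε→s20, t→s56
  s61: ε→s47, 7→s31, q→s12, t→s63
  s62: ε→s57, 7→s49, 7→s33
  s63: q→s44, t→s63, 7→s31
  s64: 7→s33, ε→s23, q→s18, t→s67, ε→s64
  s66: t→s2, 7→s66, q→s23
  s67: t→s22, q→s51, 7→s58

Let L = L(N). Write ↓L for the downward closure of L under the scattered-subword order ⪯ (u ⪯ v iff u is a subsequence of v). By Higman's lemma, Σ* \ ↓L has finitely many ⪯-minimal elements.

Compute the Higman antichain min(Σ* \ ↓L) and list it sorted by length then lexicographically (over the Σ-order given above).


|Q|=68, |F|=37, |δ|=194 (57 ε).
min D↑ (32 st, q0=0, F={14}): 0:q→1,t→2,7→3 1:q→1,t→4,7→5 2:q→6,t→2,7→7 3:q→8,t→9,7→3 4:q→4,t→10,7→7 5:q→11,t→12,7→5 6:q→6,t→4,7→7 7:q→13,t→7,7→14 8:q→15,t→16,7→17 9:q→18,t→9,7→7 10:q→10,t→10,7→14 11:q→19,t→20,7→21 12:q→22,t→7,7→7 13:q→23,t→24,7→14 14:q→14,t→14,7→14 15:q→25,t→14,7→15 16:q→26,t→24,7→24 17:q→19,t→16,7→17 18:q→27,t→16,7→13 19:q→25,t→14,7→25 20:q→26,t→24,7→28 21:q→14,t→29,7→21 22:q→30,t→24,7→28 23:q→31,t→14,7→14 24:q→31,t→24,7→14 25:q→14,t→14,7→25 26:q→14,t→14,7→31 27:q→26,t→14,7→23 28:q→14,t→28,7→14 29:q→14,t→28,7→28 30:q→26,t→14,7→31 31:q→14,t→14,7→14.
't77': N↓-sim [56, 37, 17, 3] end={s30,s31,s53} rej; 3/3 del acc.
'qtt7': |S_i|=[56, 50, 29, 18, 3] end={s30,s31,s53} ∉↓L; 4/4 single-dels accept.
'7qqt': |S_i|=[56, 49, 37, 16, 4] end={s30,s31,s32,s40} rej; 4/4 single-dels accept.
'q7q7q': |S_i|=[56, 50, 41, 27, 11, 2] end={s30,s31} — reject; 5/5 deletions ∈↓L.
'7qqqq': run [56, 49, 37, 16, 7, 2] end={s30,s31} rej; 5/5 del acc.
'7qtqq': run [56, 49, 37, 16, 4, 2] end={s30,s31} rej; 5/5 single-dels accept.
6 minimals (antichain).

Antichain: [t77, qtt7, 7qqt, q7q7q, 7qqqq, 7qtqq].


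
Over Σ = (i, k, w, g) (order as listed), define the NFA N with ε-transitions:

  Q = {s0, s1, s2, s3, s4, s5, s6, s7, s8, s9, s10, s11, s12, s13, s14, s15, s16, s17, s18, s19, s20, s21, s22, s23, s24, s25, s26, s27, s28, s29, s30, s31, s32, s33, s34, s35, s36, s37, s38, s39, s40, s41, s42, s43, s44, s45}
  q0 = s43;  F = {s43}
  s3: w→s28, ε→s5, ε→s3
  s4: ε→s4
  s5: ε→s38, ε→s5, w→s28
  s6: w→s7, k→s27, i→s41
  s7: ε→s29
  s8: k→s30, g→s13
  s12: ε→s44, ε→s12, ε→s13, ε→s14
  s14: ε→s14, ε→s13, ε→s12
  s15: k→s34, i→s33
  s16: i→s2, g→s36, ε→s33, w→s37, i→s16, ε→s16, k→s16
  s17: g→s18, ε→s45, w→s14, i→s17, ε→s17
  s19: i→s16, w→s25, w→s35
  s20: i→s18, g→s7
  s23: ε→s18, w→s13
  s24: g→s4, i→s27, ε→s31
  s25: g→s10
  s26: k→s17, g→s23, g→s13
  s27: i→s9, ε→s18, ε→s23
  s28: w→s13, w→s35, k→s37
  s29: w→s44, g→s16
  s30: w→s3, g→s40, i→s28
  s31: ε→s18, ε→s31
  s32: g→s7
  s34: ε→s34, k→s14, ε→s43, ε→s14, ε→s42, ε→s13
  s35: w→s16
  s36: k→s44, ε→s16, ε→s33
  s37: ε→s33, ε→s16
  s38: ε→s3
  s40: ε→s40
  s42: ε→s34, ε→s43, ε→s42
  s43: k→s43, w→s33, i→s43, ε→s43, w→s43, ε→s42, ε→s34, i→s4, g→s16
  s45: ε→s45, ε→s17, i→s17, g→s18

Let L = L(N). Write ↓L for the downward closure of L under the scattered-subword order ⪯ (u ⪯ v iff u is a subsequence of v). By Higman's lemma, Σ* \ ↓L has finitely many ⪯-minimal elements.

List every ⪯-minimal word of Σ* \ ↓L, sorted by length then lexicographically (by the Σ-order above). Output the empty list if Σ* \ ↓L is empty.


|Q|=46, |F|=1, |δ|=92 (42 ε).
min D↑ (2 st, q0=0, F={1}): 0:i→0,k→0,w→0,g→1 1:i→1,k→1,w→1,g→1 (ε-aug+det+¬).
'g': N↓-sim [13, 6] end={s16,s2,s33,s36,s37,s44} — reject; 1/1 del acc.
1 minimals (antichain).

Antichain: [g].


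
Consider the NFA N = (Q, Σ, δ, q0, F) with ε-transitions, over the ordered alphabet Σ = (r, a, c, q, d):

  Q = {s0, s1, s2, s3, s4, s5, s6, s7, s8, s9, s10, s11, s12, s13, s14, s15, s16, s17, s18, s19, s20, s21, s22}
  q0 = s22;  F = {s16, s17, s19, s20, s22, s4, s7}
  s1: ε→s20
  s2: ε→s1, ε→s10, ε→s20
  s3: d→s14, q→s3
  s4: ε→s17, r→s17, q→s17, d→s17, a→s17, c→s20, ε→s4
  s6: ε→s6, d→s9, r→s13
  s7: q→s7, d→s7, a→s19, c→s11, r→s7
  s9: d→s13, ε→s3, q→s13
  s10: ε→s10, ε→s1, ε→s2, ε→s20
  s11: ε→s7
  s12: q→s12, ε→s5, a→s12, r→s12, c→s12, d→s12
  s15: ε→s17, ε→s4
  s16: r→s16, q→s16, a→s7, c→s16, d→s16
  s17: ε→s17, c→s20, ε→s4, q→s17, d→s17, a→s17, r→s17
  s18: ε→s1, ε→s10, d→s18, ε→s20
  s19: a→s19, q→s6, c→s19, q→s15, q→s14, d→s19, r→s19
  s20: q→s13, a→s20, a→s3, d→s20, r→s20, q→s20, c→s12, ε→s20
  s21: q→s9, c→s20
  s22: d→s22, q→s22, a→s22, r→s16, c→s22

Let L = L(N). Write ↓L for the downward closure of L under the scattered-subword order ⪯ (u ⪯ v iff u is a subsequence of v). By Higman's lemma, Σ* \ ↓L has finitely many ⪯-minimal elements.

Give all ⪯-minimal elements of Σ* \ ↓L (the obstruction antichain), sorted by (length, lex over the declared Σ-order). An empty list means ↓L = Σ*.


|Q|=23, |F|=7, |δ|=75 (22 ε).
min D↑ (7 st, q0=0, F={6}): 0:r→1,a→0,c→0,q→0,d→0 1:r→1,a→2,c→1,q→1,d→1 2:r→2,a→3,c→2,q→2,d→2 3:r→3,a→3,c→3,q→4,d→3 4:r→4,a→4,c→5,q→4,d→4 5:r→5,a→5,c→6,q→5,d→5 6:r→6,a→6,c→6,q→6,d→6.
'raaqcc': run [16, 15, 14, 12, 11, 6, 2] end={s12,s5} rej; 6/6 del acc.
1 obstructions.

min(Σ*\↓L) = [raaqcc].


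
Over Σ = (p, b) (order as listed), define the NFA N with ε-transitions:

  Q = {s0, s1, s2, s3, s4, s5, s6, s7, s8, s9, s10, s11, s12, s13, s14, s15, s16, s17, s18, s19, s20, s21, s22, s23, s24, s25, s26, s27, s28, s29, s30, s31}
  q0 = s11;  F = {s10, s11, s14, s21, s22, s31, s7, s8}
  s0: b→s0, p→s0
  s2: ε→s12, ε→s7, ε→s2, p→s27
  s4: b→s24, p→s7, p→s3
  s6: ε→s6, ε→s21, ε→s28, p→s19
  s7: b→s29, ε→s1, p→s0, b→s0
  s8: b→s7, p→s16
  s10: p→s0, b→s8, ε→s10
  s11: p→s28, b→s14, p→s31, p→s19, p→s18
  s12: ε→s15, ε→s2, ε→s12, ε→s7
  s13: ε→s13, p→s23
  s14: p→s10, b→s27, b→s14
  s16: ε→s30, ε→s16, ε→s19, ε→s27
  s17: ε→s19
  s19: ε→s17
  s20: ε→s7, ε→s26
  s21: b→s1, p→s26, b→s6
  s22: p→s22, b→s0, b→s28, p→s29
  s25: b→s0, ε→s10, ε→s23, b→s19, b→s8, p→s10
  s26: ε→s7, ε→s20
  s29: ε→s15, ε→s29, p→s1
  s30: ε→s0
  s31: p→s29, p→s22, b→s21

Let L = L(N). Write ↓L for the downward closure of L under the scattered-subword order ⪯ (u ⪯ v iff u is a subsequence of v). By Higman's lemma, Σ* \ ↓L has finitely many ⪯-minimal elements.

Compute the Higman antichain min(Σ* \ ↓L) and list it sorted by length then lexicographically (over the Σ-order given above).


|Q|=32, |F|=8, |δ|=66 (28 ε).
min D↑ (9 st, q0=0, F={6}): 0:p→1,b→2 1:p→3,b→4 2:p→5,b→2 3:p→3,b→6 4:p→7,b→4 5:p→6,b→8 6:p→6,b→6 7:p→6,b→6 8:p→6,b→7.
'ppb': N↓-sim [22, 20, 14, 5] end={s0,s1,s15,s28,s29} ∉↓L; 3/3 del acc.
'bpp': run [22, 18, 14, 7] end={s0,s1,s16,s17,s19,s27,s30} ∉↓L; 3/3 single-dels accept.
'bpbbb': |S_i|=[22, 18, 14, 11, 5, 4] end={s0,s1,s15,s29} ∉↓L; 5/5 deletions ∈↓L.
3 minimals (antichain).

Antichain: [ppb, bpp, bpbbb].


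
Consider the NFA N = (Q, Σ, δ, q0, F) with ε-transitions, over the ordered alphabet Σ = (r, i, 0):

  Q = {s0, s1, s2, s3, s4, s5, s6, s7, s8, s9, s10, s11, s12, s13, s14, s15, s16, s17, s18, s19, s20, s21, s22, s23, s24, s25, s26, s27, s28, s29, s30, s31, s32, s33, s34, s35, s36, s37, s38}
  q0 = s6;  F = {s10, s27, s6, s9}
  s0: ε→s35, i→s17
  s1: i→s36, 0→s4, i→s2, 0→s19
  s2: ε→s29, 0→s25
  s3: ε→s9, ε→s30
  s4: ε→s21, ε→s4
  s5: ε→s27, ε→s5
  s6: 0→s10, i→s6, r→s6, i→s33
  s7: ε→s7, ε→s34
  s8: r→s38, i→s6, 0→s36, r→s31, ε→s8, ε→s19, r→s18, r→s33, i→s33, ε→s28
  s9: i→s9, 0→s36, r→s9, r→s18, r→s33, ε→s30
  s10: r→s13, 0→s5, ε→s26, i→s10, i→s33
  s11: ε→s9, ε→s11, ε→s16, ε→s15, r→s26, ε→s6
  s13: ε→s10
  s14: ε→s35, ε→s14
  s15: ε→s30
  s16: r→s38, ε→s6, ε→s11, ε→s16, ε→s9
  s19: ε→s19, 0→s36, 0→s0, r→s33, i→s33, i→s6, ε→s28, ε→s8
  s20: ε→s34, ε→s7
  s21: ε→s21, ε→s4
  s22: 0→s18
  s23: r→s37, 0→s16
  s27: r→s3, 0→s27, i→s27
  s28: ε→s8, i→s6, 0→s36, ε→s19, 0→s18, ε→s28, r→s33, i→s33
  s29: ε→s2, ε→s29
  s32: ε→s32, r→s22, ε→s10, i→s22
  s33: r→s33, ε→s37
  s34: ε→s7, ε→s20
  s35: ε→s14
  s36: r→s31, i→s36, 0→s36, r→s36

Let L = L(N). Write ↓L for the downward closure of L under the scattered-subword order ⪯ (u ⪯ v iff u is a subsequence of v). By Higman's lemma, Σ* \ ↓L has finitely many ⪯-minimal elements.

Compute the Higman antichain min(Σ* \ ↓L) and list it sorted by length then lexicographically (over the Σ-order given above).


A = [00r0].

|Q|=39, |F|=4, |δ|=97 (46 ε).
min D↑ (5 st, q0=0, F={4}): 0:r→0,i→0,0→1 1:r→1,i→1,0→2 2:r→3,i→2,0→2 3:r→3,i→3,0→4 4:r→4,i→4,0→4 [Hopcroft].
'00r0': run [14, 13, 10, 8, 2] end={s31,s36} ∉↓L; 4/4 del acc.
1 obstructions.


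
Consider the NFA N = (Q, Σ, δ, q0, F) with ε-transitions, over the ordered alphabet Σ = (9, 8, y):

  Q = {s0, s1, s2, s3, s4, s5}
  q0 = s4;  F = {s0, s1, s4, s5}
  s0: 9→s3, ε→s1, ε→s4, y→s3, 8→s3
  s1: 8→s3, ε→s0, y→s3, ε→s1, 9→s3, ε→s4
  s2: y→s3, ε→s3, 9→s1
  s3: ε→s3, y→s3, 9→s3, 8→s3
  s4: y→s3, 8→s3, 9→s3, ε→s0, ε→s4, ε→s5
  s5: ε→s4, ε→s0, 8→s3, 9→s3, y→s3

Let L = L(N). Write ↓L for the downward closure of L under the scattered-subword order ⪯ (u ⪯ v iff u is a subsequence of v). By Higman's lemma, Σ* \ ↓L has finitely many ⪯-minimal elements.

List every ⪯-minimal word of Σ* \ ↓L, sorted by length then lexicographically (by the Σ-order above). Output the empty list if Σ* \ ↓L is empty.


|Q|=6, |F|=4, |δ|=29 (12 ε).
min D↑ (2 st, q0=0, F={1}): 0:9→1,8→1,y→1 1:9→1,8→1,y→1 (ε-aug+det+¬).
'9': run [5, 1] end={s3} rej; 1/1 single-dels accept.
'8': run [5, 1] end={s3} rej; 1/1 single-dels accept.
'y': N↓-sim [5, 1] end={s3} rej; 1/1 single-dels accept.
3 minimals (antichain).

min(Σ*\↓L) = [9, 8, y].


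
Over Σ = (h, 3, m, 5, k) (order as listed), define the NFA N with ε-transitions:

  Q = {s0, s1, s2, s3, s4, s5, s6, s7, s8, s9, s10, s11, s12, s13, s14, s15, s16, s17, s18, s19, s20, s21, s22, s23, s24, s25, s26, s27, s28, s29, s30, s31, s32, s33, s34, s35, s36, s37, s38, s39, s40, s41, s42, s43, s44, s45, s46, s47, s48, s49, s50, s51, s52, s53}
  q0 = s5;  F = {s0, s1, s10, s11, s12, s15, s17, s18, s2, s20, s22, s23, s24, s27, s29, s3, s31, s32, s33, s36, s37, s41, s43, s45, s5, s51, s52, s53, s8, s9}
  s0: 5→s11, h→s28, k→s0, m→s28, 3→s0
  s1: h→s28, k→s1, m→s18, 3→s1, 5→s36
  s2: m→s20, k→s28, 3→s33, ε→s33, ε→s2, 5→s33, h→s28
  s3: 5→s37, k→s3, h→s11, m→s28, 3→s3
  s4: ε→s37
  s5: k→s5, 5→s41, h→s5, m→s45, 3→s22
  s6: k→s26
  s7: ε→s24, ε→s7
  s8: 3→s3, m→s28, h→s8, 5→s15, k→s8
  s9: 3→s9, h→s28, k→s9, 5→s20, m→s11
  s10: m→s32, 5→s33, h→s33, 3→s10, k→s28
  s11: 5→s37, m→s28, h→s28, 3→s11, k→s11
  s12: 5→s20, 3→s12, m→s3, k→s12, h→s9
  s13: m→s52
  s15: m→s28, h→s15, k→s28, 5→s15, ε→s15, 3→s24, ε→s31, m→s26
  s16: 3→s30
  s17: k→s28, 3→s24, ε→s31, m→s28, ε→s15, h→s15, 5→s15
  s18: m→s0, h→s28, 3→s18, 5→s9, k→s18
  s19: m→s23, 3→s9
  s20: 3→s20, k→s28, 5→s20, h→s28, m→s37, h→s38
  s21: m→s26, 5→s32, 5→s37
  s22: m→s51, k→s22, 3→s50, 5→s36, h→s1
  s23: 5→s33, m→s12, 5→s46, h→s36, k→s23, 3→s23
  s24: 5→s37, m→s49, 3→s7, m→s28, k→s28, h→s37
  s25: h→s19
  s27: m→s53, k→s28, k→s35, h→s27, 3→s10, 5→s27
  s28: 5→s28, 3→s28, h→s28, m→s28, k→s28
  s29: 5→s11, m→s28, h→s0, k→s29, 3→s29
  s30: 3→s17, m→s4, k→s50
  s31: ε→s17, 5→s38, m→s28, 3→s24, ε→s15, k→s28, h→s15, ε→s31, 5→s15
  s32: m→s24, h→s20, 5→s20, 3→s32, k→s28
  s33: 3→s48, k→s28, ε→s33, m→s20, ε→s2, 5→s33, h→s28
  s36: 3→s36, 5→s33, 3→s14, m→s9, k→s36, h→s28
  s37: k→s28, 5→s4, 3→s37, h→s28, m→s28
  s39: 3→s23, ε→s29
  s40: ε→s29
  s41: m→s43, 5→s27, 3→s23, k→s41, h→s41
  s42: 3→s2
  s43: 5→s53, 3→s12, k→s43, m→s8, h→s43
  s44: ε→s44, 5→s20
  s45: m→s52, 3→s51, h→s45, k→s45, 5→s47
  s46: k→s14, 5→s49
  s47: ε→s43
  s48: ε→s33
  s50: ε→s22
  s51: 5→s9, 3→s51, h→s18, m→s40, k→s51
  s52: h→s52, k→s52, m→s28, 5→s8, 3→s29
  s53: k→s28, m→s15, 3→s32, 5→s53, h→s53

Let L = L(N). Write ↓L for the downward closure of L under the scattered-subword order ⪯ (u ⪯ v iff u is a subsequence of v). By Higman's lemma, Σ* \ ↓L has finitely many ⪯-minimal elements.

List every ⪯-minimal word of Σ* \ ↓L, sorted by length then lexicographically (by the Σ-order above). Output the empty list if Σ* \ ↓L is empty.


|Q|=54, |F|=30, |δ|=199 (20 ε).
min D↑ (28 st, q0=0, F={11}): 0:h→0,3→1,m→2,5→3,k→0 1:h→4,3→1,m→5,5→6,k→1 2:h→2,3→5,m→7,5→8,k→2 3:h→3,3→9,m→8,5→10,k→3 4:h→11,3→4,m→12,5→6,k→4 5:h→12,3→5,m→13,5→14,k→5 6:h→11,3→6,m→14,5→15,k→6 7:h→7,3→13,m→11,5→16,k→7 8:h→8,3→17,m→16,5→18,k→8 9:h→6,3→9,m→17,5→15,k→9 10:h→10,3→19,m→18,5→10,k→11 11:h→11,3→11,m→11,5→11,k→11 12:h→11,3→12,m→20,5→14,k→12 13:h→20,3→13,m→11,5→21,k→13 14:h→11,3→14,m→21,5→22,k→14 15:h→11,3→15,m→22,5→15,k→11 16:h→16,3→23,m→11,5→24,k→16 17:h→14,3→17,m→23,5→22,k→17 18:h→18,3→25,m→24,5→18,k→11 19:h→15,3→19,m→25,5→15,k→11 20:h→11,3→20,m→11,5→21,k→20 21:h→11,3→21,m→11,5→26,k→21 22:h→11,3→22,m→26,5→22,k→11 23:h→21,3→23,m→11,5→26,k→23 24:h→24,3→27,m→11,5→24,k→11 25:h→22,3→25,m→27,5→22,k→11 26:h→11,3→26,m→11,5→26,k→11 27:h→26,3→27,m→11,5→26,k→11.
'3hh': |S_i|=[43, 29, 15, 2] end={s28,s38} rej; 3/3 single-dels accept.
'35h': run [43, 29, 14, 2] end={s28,s38} rej; 3/3 single-dels accept.
'mmm': N↓-sim [43, 28, 18, 3] end={s26,s28,s49} ∉↓L; 3/3 deletions ∈↓L.
'55k': run [43, 32, 22, 3] end={s14,s28,s35} rej; 3/3 del acc.
4 minimals (antichain).

min(Σ*\↓L) = [3hh, 35h, mmm, 55k].


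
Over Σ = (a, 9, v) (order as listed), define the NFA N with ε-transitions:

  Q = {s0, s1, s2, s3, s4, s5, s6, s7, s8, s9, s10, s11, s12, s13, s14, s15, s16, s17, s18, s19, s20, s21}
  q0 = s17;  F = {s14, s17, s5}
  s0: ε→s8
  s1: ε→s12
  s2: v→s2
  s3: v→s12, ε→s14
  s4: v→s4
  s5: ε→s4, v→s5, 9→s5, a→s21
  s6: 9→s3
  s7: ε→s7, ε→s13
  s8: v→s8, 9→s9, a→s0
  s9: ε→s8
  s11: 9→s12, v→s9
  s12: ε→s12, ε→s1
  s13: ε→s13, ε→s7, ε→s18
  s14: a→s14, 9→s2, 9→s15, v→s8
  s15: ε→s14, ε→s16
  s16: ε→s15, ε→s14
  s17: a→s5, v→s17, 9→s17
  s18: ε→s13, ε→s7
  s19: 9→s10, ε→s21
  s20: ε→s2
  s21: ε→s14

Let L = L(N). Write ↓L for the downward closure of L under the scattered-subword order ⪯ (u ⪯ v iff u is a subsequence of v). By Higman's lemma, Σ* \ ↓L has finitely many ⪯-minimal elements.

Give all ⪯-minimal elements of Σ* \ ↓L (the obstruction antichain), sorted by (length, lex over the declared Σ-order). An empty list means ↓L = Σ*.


|Q|=22, |F|=3, |δ|=41 (21 ε).
min D↑ (4 st, q0=0, F={3}): 0:a→1,9→0,v→0 1:a→2,9→1,v→1 2:a→2,9→2,v→3 3:a→3,9→3,v→3.
'aav': N↓-sim [11, 10, 8, 4] end={s0,s2,s8,s9} rej; 3/3 single-dels accept.
1 words, ⪯-incomp.

Antichain: [aav].


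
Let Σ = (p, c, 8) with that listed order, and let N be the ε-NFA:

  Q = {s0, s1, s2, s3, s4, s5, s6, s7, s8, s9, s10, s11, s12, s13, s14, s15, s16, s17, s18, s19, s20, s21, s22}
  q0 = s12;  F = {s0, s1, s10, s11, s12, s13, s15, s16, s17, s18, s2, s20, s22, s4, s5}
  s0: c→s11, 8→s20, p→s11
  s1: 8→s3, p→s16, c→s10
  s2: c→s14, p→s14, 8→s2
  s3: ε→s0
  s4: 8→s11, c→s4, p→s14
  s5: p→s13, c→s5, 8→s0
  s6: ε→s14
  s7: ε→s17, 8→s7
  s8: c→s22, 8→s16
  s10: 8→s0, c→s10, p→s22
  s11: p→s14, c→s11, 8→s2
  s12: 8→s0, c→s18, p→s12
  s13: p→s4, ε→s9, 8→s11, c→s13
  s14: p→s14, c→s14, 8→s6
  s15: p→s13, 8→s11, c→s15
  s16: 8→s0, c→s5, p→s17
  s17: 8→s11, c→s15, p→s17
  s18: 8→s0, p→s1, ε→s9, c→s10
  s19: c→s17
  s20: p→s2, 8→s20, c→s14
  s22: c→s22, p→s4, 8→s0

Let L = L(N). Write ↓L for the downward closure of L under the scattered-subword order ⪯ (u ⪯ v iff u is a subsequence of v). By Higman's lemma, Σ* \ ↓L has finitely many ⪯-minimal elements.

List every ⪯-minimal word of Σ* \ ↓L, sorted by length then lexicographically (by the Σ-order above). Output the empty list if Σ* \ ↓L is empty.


A = [8pp, 8cp, 88c, ccppp, cppp8p].

|Q|=23, |F|=15, |δ|=57 (5 ε).
min D↑ (16 st, q0=0, F={9}): 0:p→0,c→1,8→2 1:p→3,c→4,8→2 2:p→5,c→5,8→6 3:p→7,c→4,8→2 4:p→8,c→4,8→2 5:p→9,c→5,8→10 6:p→10,c→9,8→6 7:p→11,c→12,8→2 8:p→13,c→8,8→2 9:p→9,c→9,8→9 10:p→9,c→9,8→10 11:p→11,c→14,8→5 12:p→15,c→12,8→2 13:p→9,c→13,8→5 14:p→15,c→14,8→5 15:p→13,c→15,8→5 (ε-aug+det+¬).
'8pp': N↓-sim [19, 7, 4, 2] end={s14,s6} — reject; 3/3 deletions ∈↓L.
'8cp': run [19, 7, 4, 2] end={s14,s6} ∉↓L; 3/3 deletions ∈↓L.
'88c': run [19, 7, 4, 2] end={s14,s6} — reject; 3/3 del acc.
'ccppp': run [19, 18, 13, 10, 5, 2] end={s14,s6} — reject; 5/5 single-dels accept.
'cppp8p': run [19, 18, 17, 14, 9, 4, 2] end={s14,s6} — reject; 6/6 del acc.
5 obstructions.


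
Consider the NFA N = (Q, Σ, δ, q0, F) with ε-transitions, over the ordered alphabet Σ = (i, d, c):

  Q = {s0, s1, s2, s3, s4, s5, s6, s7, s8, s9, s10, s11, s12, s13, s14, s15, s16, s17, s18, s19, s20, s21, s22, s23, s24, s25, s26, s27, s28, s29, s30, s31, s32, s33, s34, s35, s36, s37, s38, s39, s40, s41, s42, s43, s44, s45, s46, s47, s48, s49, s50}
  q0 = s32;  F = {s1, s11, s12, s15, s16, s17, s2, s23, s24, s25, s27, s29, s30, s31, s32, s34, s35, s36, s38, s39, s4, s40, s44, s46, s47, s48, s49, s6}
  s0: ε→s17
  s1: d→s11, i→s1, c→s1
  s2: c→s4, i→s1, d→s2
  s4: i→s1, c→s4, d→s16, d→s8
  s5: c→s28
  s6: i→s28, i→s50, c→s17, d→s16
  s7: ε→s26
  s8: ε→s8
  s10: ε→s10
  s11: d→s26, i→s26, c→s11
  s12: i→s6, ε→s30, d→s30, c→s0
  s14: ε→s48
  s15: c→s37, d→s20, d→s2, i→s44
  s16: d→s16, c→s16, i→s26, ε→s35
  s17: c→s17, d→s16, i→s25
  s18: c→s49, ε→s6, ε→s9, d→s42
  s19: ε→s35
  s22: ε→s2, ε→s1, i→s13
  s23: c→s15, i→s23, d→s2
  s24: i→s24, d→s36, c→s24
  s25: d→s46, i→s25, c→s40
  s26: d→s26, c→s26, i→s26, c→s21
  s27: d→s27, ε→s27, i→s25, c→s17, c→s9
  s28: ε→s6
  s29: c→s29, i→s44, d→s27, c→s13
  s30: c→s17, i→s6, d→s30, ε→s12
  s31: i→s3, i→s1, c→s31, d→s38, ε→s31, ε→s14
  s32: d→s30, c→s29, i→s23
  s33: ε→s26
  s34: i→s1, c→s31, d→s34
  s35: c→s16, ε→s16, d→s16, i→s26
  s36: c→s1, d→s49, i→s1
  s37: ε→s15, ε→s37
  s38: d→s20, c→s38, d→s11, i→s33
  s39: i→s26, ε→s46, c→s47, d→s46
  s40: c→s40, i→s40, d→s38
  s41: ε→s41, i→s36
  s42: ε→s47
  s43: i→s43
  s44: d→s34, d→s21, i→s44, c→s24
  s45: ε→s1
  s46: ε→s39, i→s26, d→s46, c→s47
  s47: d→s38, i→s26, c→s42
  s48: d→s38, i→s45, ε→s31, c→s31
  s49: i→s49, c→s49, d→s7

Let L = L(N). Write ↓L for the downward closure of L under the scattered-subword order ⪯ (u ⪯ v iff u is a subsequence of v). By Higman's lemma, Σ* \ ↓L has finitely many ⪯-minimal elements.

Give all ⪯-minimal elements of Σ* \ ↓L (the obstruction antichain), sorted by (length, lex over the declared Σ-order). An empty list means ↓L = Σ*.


min(Σ*\↓L) = [didi, dcdi, ididd, cicddd].

|Q|=51, |F|=28, |δ|=129 (27 ε).
min D↑ (25 st, q0=0, F={17}): 0:i→1,d→2,c→3 1:i→1,d→4,c→5 2:i→6,d→2,c→7 3:i→8,d→9,c→3 4:i→10,d→4,c→11 5:i→8,d→4,c→5 6:i→6,d→12,c→7 7:i→13,d→12,c→7 8:i→8,d→14,c→15 9:i→13,d→9,c→7 10:i→10,d→16,c→10 11:i→10,d→12,c→11 12:i→17,d→12,c→12 13:i→13,d→18,c→19 14:i→10,d→14,c→20 15:i→15,d→21,c→15 16:i→17,d→17,c→16 17:i→17,d→17,c→17 18:i→17,d→18,c→22 19:i→19,d→23,c→19 20:i→10,d→23,c→20 21:i→10,d→24,c→10 22:i→17,d→23,c→22 23:i→17,d→16,c→23 24:i→24,d→17,c→24 (ε-aug+det+¬).
'didi': |S_i|=[44, 36, 23, 13, 3] end={s21,s26,s33} — reject; 4/4 deletions ∈↓L.
'dcdi': N↓-sim [44, 36, 27, 14, 3] end={s21,s26,s33} rej; 4/4 del acc.
'ididd': N↓-sim [44, 36, 25, 9, 4, 2] end={s21,s26} rej; 5/5 deletions ∈↓L.
'cicddd': N↓-sim [44, 37, 24, 19, 10, 6, 3] end={s21,s26,s7} — reject; 6/6 del acc.
4 minimals (antichain).


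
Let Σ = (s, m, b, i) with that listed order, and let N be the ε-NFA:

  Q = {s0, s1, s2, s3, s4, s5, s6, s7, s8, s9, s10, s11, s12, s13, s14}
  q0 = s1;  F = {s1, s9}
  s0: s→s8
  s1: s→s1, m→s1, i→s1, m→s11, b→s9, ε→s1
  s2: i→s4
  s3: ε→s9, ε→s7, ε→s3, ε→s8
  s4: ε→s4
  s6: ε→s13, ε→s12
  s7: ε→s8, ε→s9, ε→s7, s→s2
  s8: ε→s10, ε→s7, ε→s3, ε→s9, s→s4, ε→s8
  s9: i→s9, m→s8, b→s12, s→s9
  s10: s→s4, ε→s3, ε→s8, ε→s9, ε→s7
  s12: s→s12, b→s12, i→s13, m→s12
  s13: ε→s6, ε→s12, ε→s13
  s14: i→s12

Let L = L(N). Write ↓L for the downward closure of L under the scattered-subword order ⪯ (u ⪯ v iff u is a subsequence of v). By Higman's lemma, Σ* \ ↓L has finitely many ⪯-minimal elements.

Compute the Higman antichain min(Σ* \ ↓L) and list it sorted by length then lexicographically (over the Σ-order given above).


|Q|=15, |F|=2, |δ|=42 (23 ε).
min D↑ (3 st, q0=0, F={2}): 0:s→0,m→0,b→1,i→0 1:s→1,m→1,b→2,i→1 2:s→2,m→2,b→2,i→2 (ε-aug+det+¬).
'bb': |S_i|=[12, 10, 3] end={s12,s13,s6} ∉↓L; 2/2 deletions ∈↓L.
1 obstructions.

Antichain: [bb].


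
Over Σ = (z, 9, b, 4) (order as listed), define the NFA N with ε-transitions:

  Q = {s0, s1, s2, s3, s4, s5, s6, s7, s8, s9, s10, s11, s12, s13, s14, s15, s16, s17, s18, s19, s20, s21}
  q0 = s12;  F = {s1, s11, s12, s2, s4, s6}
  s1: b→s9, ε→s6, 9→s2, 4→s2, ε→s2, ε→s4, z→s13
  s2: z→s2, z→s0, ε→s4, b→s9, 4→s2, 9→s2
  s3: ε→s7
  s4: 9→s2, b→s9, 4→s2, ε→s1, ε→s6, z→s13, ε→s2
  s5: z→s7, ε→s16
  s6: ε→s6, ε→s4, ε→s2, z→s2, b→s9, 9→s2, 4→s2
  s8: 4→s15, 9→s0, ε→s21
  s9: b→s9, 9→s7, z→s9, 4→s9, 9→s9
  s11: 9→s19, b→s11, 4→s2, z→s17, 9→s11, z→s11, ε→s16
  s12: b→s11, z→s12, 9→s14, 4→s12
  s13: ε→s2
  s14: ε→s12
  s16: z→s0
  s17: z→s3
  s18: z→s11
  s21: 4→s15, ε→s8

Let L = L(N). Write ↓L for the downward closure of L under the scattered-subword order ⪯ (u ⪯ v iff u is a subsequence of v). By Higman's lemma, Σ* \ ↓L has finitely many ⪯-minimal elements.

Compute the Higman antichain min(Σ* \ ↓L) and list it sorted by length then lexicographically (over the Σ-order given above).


A = [b4b].

|Q|=22, |F|=6, |δ|=56 (17 ε).
min D↑ (4 st, q0=0, F={3}): 0:z→0,9→0,b→1,4→0 1:z→1,9→1,b→1,4→2 2:z→2,9→2,b→3,4→2 3:z→3,9→3,b→3,4→3.
'b4b': run [15, 13, 8, 2] end={s7,s9} rej; 3/3 single-dels accept.
1 obstructions.


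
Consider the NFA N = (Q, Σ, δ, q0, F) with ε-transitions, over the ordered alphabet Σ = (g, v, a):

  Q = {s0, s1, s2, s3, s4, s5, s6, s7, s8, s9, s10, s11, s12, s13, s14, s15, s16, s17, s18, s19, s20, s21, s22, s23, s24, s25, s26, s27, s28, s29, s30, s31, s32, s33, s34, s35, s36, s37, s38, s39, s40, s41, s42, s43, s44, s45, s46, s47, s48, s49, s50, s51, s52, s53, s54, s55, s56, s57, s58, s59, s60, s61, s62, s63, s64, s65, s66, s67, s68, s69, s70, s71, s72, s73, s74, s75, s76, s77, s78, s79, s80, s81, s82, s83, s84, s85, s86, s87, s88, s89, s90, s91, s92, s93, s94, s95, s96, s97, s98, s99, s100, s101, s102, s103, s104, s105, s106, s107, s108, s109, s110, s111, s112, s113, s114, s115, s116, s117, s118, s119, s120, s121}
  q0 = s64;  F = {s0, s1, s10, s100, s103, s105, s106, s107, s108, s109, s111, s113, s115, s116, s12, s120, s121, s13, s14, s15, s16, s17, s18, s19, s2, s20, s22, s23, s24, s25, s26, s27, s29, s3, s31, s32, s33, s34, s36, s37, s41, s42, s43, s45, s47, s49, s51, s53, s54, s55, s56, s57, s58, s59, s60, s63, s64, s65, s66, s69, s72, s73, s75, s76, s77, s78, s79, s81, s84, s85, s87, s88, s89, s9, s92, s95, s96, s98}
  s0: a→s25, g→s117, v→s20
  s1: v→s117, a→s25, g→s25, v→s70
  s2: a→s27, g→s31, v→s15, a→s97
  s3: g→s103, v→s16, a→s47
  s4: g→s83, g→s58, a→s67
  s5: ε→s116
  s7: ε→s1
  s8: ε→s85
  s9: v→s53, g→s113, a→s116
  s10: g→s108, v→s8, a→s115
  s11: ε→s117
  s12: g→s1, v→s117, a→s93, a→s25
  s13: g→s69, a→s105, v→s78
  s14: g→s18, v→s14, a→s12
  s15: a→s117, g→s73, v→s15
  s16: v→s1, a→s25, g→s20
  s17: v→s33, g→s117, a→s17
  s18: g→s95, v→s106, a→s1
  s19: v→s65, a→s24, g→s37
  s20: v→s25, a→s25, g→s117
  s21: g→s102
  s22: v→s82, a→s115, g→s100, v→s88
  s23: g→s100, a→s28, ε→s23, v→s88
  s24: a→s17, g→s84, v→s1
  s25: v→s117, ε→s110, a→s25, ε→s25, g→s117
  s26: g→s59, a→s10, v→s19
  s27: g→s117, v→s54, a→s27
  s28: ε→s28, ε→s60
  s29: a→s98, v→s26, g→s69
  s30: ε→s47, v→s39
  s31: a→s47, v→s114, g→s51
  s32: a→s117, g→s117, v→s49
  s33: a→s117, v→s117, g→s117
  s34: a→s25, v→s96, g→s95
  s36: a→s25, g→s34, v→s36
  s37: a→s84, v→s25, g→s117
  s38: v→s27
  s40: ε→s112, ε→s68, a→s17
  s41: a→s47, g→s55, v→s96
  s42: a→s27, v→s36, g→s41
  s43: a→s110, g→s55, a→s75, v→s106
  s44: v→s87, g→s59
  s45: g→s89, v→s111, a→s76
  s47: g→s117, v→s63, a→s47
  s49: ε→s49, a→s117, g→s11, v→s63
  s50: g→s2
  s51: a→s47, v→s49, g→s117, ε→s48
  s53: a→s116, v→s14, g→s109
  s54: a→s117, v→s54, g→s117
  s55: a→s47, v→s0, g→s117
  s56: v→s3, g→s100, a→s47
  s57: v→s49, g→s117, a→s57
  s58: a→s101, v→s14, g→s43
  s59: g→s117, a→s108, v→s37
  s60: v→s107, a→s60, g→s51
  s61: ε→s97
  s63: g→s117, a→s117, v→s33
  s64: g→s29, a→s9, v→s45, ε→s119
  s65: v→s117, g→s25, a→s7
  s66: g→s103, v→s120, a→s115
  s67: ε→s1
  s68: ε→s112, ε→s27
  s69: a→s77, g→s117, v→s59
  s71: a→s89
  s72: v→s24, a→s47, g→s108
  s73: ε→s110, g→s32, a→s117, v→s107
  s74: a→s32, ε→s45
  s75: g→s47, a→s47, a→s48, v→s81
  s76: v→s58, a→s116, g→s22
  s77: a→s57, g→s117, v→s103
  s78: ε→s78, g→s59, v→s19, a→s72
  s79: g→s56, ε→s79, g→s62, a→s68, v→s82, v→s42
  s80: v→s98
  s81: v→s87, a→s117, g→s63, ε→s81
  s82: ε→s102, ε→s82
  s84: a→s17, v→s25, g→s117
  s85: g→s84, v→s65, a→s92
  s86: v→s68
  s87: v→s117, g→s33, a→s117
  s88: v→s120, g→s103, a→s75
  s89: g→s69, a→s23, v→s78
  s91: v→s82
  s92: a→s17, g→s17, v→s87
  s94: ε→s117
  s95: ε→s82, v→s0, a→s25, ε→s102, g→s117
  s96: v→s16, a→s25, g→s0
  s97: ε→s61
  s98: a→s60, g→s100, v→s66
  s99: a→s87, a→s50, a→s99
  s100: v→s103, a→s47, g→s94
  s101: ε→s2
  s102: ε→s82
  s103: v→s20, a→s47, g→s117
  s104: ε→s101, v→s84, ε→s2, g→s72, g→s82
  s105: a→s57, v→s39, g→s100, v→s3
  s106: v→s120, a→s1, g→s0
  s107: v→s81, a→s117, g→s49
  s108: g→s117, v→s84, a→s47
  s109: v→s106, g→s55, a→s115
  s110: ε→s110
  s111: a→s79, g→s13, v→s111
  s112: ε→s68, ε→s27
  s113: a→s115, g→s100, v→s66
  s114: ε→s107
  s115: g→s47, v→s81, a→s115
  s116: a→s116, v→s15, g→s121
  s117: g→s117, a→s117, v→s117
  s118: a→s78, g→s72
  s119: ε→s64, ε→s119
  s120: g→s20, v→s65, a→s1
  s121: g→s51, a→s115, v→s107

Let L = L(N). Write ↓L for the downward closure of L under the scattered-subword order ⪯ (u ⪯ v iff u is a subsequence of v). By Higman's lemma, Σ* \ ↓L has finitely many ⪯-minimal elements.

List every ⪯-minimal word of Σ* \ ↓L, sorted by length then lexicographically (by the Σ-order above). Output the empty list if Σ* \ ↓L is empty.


min(Σ*\↓L) = [ggg, aava, gvvvv, vvaag, avvav, agavvv].

|Q|=122, |F|=78, |δ|=309 (40 ε).
min D↑ (79 st, q0=0, F={13}): 0:g→1,v→2,a→3 1:g→4,v→5,a→6 2:g→7,v→8,a→9 3:g→10,v→11,a→12 4:g→13,v→14,a→15 5:g→14,v→16,a→17 6:g→18,v→19,a→20 7:g→4,v→21,a→22 8:g→23,v→8,a→24 9:g→25,v→26,a→12 10:g→18,v→19,a→27 11:g→28,v→29,a→12 12:g→30,v→31,a→12 13:g→13,v→13,a→13 14:g→13,v→32,a→33 15:g→13,v→34,a→35 16:g→32,v→36,a→37 17:g→33,v→38,a→27 18:g→13,v→34,a→39 19:g→34,v→40,a→27 20:g→41,v→42,a→20 21:g→14,v→16,a→43 22:g→18,v→44,a→20 23:g→4,v→21,a→45 24:g→46,v→47,a→48 25:g→18,v→44,a→27 26:g→49,v→29,a→50 27:g→39,v→51,a→27 28:g→52,v→53,a→27 29:g→54,v→29,a→55 30:g→41,v→42,a→27 31:g→56,v→31,a→13 32:g→13,v→57,a→58 33:g→13,v→58,a→39 34:g→13,v→59,a→39 35:g→13,v→60,a→35 36:g→57,v→13,a→61 37:g→58,v→61,a→62 38:g→58,v→36,a→63 39:g→13,v→64,a→39 40:g→59,v→36,a→61 41:g→13,v→60,a→39 42:g→60,v→51,a→13 43:g→33,v→37,a→39 44:g→34,v→40,a→65 45:g→18,v→66,a→35 46:g→18,v→66,a→39 47:g→67,v→68,a→48 48:g→13,v→69,a→48 49:g→52,v→53,a→65 50:g→70,v→31,a→48 51:g→64,v→71,a→13 52:g→13,v→72,a→39 53:g→72,v→40,a→61 54:g→73,v→53,a→61 55:g→61,v→13,a→57 56:g→74,v→42,a→13 57:g→13,v→13,a→57 58:g→13,v→57,a→62 59:g→13,v→57,a→57 60:g→13,v→64,a→13 61:g→57,v→13,a→57 62:g→13,v→75,a→62 63:g→62,v→71,a→62 64:g→13,v→75,a→13 65:g→39,v→51,a→39 66:g→34,v→76,a→39 67:g→52,v→77,a→39 68:g→78,v→68,a→57 69:g→13,v→69,a→13 70:g→41,v→42,a→39 71:g→75,v→13,a→13 72:g→13,v→59,a→57 73:g→13,v→72,a→57 74:g→13,v→60,a→13 75:g→13,v→13,a→13 76:g→59,v→61,a→57 77:g→72,v→76,a→57 78:g→73,v→77,a→57 (ε-aug+det+¬).
'ggg': run [99, 75, 28, 3] end={s11,s117,s94} ∉↓L; 3/3 deletions ∈↓L.
'aava': run [99, 86, 40, 15, 1] end={s117} — reject; 4/4 deletions ∈↓L.
'gvvvv': N↓-sim [99, 75, 46, 22, 9, 2] end={s117,s70} ∉↓L; 5/5 del acc.
'vvaag': run [99, 93, 78, 61, 18, 2] end={s11,s117} ∉↓L; 5/5 del acc.
'avvav': run [99, 86, 65, 34, 8, 2] end={s117,s70} ∉↓L; 5/5 del acc.
'agavvv': N↓-sim [99, 86, 52, 15, 6, 3, 1] end={s117} rej; 6/6 single-dels accept.
6 obstructions.
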